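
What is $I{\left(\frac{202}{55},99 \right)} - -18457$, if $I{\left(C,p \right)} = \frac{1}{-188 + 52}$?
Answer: $\frac{2510151}{136} \approx 18457.0$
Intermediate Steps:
$I{\left(C,p \right)} = - \frac{1}{136}$ ($I{\left(C,p \right)} = \frac{1}{-136} = - \frac{1}{136}$)
$I{\left(\frac{202}{55},99 \right)} - -18457 = - \frac{1}{136} - -18457 = - \frac{1}{136} + 18457 = \frac{2510151}{136}$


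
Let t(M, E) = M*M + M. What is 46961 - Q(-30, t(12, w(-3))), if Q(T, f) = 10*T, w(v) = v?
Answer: 47261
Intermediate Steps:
t(M, E) = M + M² (t(M, E) = M² + M = M + M²)
46961 - Q(-30, t(12, w(-3))) = 46961 - 10*(-30) = 46961 - 1*(-300) = 46961 + 300 = 47261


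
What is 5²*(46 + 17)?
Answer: 1575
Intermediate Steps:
5²*(46 + 17) = 25*63 = 1575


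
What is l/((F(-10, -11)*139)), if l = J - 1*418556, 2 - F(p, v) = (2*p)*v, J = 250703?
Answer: 167853/30302 ≈ 5.5393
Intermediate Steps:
F(p, v) = 2 - 2*p*v
l = -167853 (l = 250703 - 1*418556 = 250703 - 418556 = -167853)
l/((F(-10, -11)*139)) = -167853*1/(139*(2 - 2*(-10)*(-11))) = -167853*1/(139*(2 - 220)) = -167853/((-218*139)) = -167853/(-30302) = -167853*(-1/30302) = 167853/30302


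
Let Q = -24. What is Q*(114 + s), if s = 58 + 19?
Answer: -4584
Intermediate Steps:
s = 77
Q*(114 + s) = -24*(114 + 77) = -24*191 = -4584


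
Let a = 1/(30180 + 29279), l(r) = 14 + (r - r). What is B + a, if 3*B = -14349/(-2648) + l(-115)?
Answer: 3057449183/472342296 ≈ 6.4730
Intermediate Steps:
l(r) = 14 (l(r) = 14 + 0 = 14)
a = 1/59459 ≈ 1.6818e-5
B = 51421/7944 (B = (-14349/(-2648) + 14)/3 = (-14349*(-1/2648) + 14)/3 = (14349/2648 + 14)/3 = (⅓)*(51421/2648) = 51421/7944 ≈ 6.4729)
B + a = 51421/7944 + 1/59459 = 3057449183/472342296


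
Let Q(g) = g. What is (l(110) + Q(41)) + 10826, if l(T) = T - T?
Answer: 10867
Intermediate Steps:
l(T) = 0
(l(110) + Q(41)) + 10826 = (0 + 41) + 10826 = 41 + 10826 = 10867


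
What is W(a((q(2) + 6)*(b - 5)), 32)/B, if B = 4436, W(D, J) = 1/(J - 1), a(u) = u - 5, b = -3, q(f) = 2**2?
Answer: 1/137516 ≈ 7.2719e-6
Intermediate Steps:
q(f) = 4
a(u) = -5 + u
W(D, J) = 1/(-1 + J)
W(a((q(2) + 6)*(b - 5)), 32)/B = 1/((-1 + 32)*4436) = (1/4436)/31 = (1/31)*(1/4436) = 1/137516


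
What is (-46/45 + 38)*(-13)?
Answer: -21632/45 ≈ -480.71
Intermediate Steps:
(-46/45 + 38)*(-13) = (1664/45)*(-13) = -21632/45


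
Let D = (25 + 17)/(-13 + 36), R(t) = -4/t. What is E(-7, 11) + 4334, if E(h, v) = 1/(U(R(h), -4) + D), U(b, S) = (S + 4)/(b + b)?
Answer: 182051/42 ≈ 4334.5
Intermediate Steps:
D = 42/23 ≈ 1.8261
U(b, S) = (4 + S)/(2*b) (U(b, S) = (4 + S)/((2*b)) = (4 + S)*(1/(2*b)) = (4 + S)/(2*b))
E(h, v) = 23/42 (E(h, v) = 1/((4 - 4)/(2*((-4/h))) + 42/23) = 1/((½)*(-h/4)*0 + 42/23) = 1/(0 + 42/23) = 1/(42/23) = 23/42)
E(-7, 11) + 4334 = 23/42 + 4334 = 182051/42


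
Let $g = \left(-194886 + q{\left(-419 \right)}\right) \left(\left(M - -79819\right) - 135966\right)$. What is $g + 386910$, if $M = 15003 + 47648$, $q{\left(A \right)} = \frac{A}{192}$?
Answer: $- \frac{10137326621}{8} \approx -1.2672 \cdot 10^{9}$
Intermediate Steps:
$q{\left(A \right)} = \frac{A}{192}$ ($q{\left(A \right)} = A \frac{1}{192} = \frac{A}{192}$)
$M = 62651$
$g = - \frac{10140421901}{8}$ ($g = \left(-194886 + \frac{1}{192} \left(-419\right)\right) \left(\left(62651 - -79819\right) - 135966\right) = \left(-194886 - \frac{419}{192}\right) \left(\left(62651 + 79819\right) - 135966\right) = - \frac{37418531 \left(142470 - 135966\right)}{192} = \left(- \frac{37418531}{192}\right) 6504 = - \frac{10140421901}{8} \approx -1.2676 \cdot 10^{9}$)
$g + 386910 = - \frac{10140421901}{8} + 386910 = - \frac{10137326621}{8}$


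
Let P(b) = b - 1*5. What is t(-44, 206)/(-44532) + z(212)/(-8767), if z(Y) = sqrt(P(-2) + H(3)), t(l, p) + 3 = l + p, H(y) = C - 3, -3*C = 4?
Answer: -53/14844 - I*sqrt(102)/26301 ≈ -0.0035705 - 0.000384*I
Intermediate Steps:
C = -4/3 (C = -1/3*4 = -4/3 ≈ -1.3333)
H(y) = -13/3 (H(y) = -4/3 - 3 = -13/3)
t(l, p) = -3 + l + p (t(l, p) = -3 + (l + p) = -3 + l + p)
P(b) = -5 + b (P(b) = b - 5 = -5 + b)
z(Y) = I*sqrt(102)/3 (z(Y) = sqrt((-5 - 2) - 13/3) = sqrt(-7 - 13/3) = sqrt(-34/3) = I*sqrt(102)/3)
t(-44, 206)/(-44532) + z(212)/(-8767) = (-3 - 44 + 206)/(-44532) + (I*sqrt(102)/3)/(-8767) = 159*(-1/44532) + (I*sqrt(102)/3)*(-1/8767) = -53/14844 - I*sqrt(102)/26301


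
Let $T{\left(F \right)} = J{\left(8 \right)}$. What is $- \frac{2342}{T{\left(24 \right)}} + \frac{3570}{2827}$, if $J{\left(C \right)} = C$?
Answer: $- \frac{3296137}{11308} \approx -291.49$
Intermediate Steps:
$T{\left(F \right)} = 8$
$- \frac{2342}{T{\left(24 \right)}} + \frac{3570}{2827} = - \frac{2342}{8} + \frac{3570}{2827} = \left(-2342\right) \frac{1}{8} + 3570 \cdot \frac{1}{2827} = - \frac{1171}{4} + \frac{3570}{2827} = - \frac{3296137}{11308}$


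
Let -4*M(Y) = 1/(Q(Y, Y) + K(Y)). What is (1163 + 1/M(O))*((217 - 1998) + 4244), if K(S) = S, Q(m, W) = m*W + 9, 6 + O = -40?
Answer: -17617839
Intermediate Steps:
O = -46 (O = -6 - 40 = -46)
Q(m, W) = 9 + W*m (Q(m, W) = W*m + 9 = 9 + W*m)
M(Y) = -1/(4*(9 + Y + Y²)) (M(Y) = -1/(4*((9 + Y*Y) + Y)) = -1/(4*((9 + Y²) + Y)) = -1/(4*(9 + Y + Y²)))
(1163 + 1/M(O))*((217 - 1998) + 4244) = (1163 + 1/(-1/(36 + 4*(-46) + 4*(-46)²)))*((217 - 1998) + 4244) = (1163 + 1/(-1/(36 - 184 + 4*2116)))*(-1781 + 4244) = (1163 + 1/(-1/(36 - 184 + 8464)))*2463 = (1163 + 1/(-1/8316))*2463 = (1163 - 8316)*2463 = -7153*2463 = -17617839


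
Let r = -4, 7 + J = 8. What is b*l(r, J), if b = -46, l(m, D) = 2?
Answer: -92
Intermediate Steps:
J = 1 (J = -7 + 8 = 1)
b*l(r, J) = -46*2 = -92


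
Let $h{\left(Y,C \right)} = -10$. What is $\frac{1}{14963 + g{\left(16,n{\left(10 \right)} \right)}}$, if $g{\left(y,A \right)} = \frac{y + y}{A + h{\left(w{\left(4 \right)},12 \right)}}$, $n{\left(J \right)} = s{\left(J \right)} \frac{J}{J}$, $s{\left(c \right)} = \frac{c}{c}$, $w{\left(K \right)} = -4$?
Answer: $\frac{9}{134635} \approx 6.6847 \cdot 10^{-5}$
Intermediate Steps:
$s{\left(c \right)} = 1$
$n{\left(J \right)} = 1$ ($n{\left(J \right)} = 1 \frac{J}{J} = 1 \cdot 1 = 1$)
$g{\left(y,A \right)} = \frac{2 y}{-10 + A}$ ($g{\left(y,A \right)} = \frac{y + y}{A - 10} = \frac{2 y}{-10 + A}$)
$\frac{1}{14963 + g{\left(16,n{\left(10 \right)} \right)}} = \frac{1}{14963 + 2 \cdot 16 \frac{1}{-10 + 1}} = \frac{1}{14963 + 2 \cdot 16 \frac{1}{-9}} = \frac{1}{14963 + 2 \cdot 16 \left(- \frac{1}{9}\right)} = \frac{1}{14963 - \frac{32}{9}} = \frac{1}{\frac{134635}{9}} = \frac{9}{134635}$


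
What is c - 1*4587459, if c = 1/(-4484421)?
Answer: -20572097476240/4484421 ≈ -4.5875e+6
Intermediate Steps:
c = -1/4484421 ≈ -2.2299e-7
c - 1*4587459 = -1/4484421 - 1*4587459 = -1/4484421 - 4587459 = -20572097476240/4484421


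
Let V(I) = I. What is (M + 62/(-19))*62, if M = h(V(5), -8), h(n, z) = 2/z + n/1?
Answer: 3503/38 ≈ 92.184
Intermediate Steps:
h(n, z) = n + 2/z (h(n, z) = 2/z + n*1 = 2/z + n = n + 2/z)
M = 19/4 (M = 5 + 2/(-8) = 5 + 2*(-1/8) = 5 - 1/4 = 19/4 ≈ 4.7500)
(M + 62/(-19))*62 = (19/4 + 62/(-19))*62 = (19/4 + 62*(-1/19))*62 = (19/4 - 62/19)*62 = (113/76)*62 = 3503/38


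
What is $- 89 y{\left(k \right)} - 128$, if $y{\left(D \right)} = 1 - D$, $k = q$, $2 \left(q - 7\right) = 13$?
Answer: $\frac{1969}{2} \approx 984.5$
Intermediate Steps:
$q = \frac{27}{2}$ ($q = 7 + \frac{1}{2} \cdot 13 = 7 + \frac{13}{2} = \frac{27}{2} \approx 13.5$)
$k = \frac{27}{2} \approx 13.5$
$- 89 y{\left(k \right)} - 128 = - 89 \left(1 - \frac{27}{2}\right) - 128 = \left(-89\right) \left(- \frac{25}{2}\right) - 128 = \frac{2225}{2} - 128 = \frac{1969}{2}$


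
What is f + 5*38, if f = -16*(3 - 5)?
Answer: 222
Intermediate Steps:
f = 32 (f = -16*(-2) = 32)
f + 5*38 = 32 + 5*38 = 32 + 190 = 222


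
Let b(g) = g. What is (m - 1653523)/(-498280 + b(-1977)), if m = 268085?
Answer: 1385438/500257 ≈ 2.7695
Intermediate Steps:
(m - 1653523)/(-498280 + b(-1977)) = (268085 - 1653523)/(-498280 - 1977) = -1385438/(-500257) = -1385438*(-1/500257) = 1385438/500257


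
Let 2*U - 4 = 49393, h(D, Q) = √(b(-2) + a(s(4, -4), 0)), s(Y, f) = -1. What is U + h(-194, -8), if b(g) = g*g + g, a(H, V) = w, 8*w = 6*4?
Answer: 49397/2 + √5 ≈ 24701.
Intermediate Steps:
w = 3 (w = (6*4)/8 = (⅛)*24 = 3)
a(H, V) = 3
b(g) = g + g² (b(g) = g² + g = g + g²)
h(D, Q) = √5 (h(D, Q) = √(-2*(1 - 2) + 3) = √(-2*(-1) + 3) = √(2 + 3) = √5)
U = 49397/2 (U = 2 + (½)*49393 = 2 + 49393/2 = 49397/2 ≈ 24699.)
U + h(-194, -8) = 49397/2 + √5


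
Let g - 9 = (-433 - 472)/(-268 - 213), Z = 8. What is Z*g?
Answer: 41872/481 ≈ 87.052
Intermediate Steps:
g = 5234/481 (g = 9 + (-433 - 472)/(-268 - 213) = 9 - 905/(-481) = 9 - 905*(-1/481) = 9 + 905/481 = 5234/481 ≈ 10.882)
Z*g = 8*(5234/481) = 41872/481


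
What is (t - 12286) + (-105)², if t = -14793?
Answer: -16054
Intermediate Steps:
(t - 12286) + (-105)² = (-14793 - 12286) + (-105)² = -27079 + 11025 = -16054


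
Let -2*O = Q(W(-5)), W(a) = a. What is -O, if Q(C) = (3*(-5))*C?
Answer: 75/2 ≈ 37.500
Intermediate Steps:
Q(C) = -15*C
O = -75/2 (O = -(-15)*(-5)/2 = -½*75 = -75/2 ≈ -37.500)
-O = -1*(-75/2) = 75/2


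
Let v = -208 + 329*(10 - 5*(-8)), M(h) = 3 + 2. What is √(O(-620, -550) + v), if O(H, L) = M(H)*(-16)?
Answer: √16162 ≈ 127.13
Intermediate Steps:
M(h) = 5
v = 16242 (v = -208 + 329*(10 + 40) = -208 + 329*50 = -208 + 16450 = 16242)
O(H, L) = -80 (O(H, L) = 5*(-16) = -80)
√(O(-620, -550) + v) = √(-80 + 16242) = √16162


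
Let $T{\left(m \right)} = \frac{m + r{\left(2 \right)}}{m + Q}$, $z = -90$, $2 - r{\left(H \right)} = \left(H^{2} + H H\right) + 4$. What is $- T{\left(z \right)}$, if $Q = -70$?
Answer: $- \frac{5}{8} \approx -0.625$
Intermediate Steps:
$r{\left(H \right)} = -2 - 2 H^{2}$ ($r{\left(H \right)} = 2 - \left(\left(H^{2} + H H\right) + 4\right) = 2 - \left(\left(H^{2} + H^{2}\right) + 4\right) = 2 - \left(2 H^{2} + 4\right) = 2 - \left(4 + 2 H^{2}\right) = -2 - 2 H^{2}$)
$T{\left(m \right)} = \frac{-10 + m}{-70 + m}$ ($T{\left(m \right)} = \frac{m - \left(2 + 2 \cdot 2^{2}\right)}{m - 70} = \frac{m - 10}{-70 + m} = \frac{-10 + m}{-70 + m}$)
$- T{\left(z \right)} = - \frac{-10 - 90}{-70 - 90} = - \frac{-100}{-160} = - \frac{\left(-1\right) \left(-100\right)}{160} = \left(-1\right) \frac{5}{8} = - \frac{5}{8}$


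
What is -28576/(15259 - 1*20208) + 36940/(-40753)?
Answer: 981741668/201686597 ≈ 4.8677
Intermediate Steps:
-28576/(15259 - 1*20208) + 36940/(-40753) = -28576/(15259 - 20208) + 36940*(-1/40753) = -28576/(-4949) - 36940/40753 = -28576*(-1/4949) - 36940/40753 = 28576/4949 - 36940/40753 = 981741668/201686597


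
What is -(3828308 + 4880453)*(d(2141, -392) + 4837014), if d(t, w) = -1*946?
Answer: -42116160391748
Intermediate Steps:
d(t, w) = -946
-(3828308 + 4880453)*(d(2141, -392) + 4837014) = -(3828308 + 4880453)*(-946 + 4837014) = -8708761*4836068 = -1*42116160391748 = -42116160391748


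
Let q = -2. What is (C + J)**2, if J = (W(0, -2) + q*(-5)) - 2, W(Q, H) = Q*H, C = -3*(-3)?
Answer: 289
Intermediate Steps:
C = 9
W(Q, H) = H*Q
J = 8 (J = (-2*0 - 2*(-5)) - 2 = (0 + 10) - 2 = 10 - 2 = 8)
(C + J)**2 = (9 + 8)**2 = 17**2 = 289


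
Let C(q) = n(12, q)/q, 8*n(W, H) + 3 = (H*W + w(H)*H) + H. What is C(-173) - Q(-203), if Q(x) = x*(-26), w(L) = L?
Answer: -7332429/1384 ≈ -5298.0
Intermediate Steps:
Q(x) = -26*x
n(W, H) = -3/8 + H/8 + H**2/8 + H*W/8 (n(W, H) = -3/8 + ((H*W + H*H) + H)/8 = -3/8 + ((H*W + H**2) + H)/8 = -3/8 + ((H**2 + H*W) + H)/8 = -3/8 + (H + H**2 + H*W)/8 = -3/8 + (H/8 + H**2/8 + H*W/8) = -3/8 + H/8 + H**2/8 + H*W/8)
C(q) = (-3/8 + q**2/8 + 13*q/8)/q (C(q) = (-3/8 + q/8 + q**2/8 + (1/8)*q*12)/q = (-3/8 + q/8 + q**2/8 + 3*q/2)/q = (-3/8 + q**2/8 + 13*q/8)/q)
C(-173) - Q(-203) = (1/8)*(-3 + (-173)**2 + 13*(-173))/(-173) - (-26)*(-203) = (1/8)*(-1/173)*(-3 + 29929 - 2249) - 1*5278 = (1/8)*(-1/173)*27677 - 5278 = -27677/1384 - 5278 = -7332429/1384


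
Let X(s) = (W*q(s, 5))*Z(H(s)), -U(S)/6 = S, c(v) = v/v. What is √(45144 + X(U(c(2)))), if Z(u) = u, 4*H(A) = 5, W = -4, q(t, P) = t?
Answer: √45174 ≈ 212.54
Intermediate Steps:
c(v) = 1
H(A) = 5/4 (H(A) = (¼)*5 = 5/4)
U(S) = -6*S
X(s) = -5*s (X(s) = -4*s*(5/4) = -5*s)
√(45144 + X(U(c(2)))) = √(45144 - (-30)) = √(45144 - 5*(-6)) = √(45144 + 30) = √45174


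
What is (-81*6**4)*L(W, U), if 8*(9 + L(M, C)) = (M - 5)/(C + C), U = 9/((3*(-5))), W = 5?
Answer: 944784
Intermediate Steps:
U = -3/5 (U = 9/(-15) = 9*(-1/15) = -3/5 ≈ -0.60000)
L(M, C) = -9 + (-5 + M)/(16*C) (L(M, C) = -9 + ((M - 5)/(C + C))/8 = -9 + ((-5 + M)/((2*C)))/8 = -9 + ((-5 + M)*(1/(2*C)))/8 = -9 + ((-5 + M)/(2*C))/8 = -9 + (-5 + M)/(16*C))
(-81*6**4)*L(W, U) = (-81*6**4)*((-5 + 5 - 144*(-3/5))/(16*(-3/5))) = (-81*1296)*((1/16)*(-5/3)*(-5 + 5 + 432/5)) = -6561*(-5)*432/(3*5) = -104976*(-9) = 944784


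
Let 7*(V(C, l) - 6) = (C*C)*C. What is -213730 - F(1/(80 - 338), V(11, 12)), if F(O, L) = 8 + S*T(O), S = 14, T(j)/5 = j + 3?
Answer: -27599257/129 ≈ -2.1395e+5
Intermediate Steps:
V(C, l) = 6 + C³/7 (V(C, l) = 6 + ((C*C)*C)/7 = 6 + (C²*C)/7 = 6 + C³/7)
T(j) = 15 + 5*j (T(j) = 5*(j + 3) = 5*(3 + j) = 15 + 5*j)
F(O, L) = 218 + 70*O (F(O, L) = 8 + 14*(15 + 5*O) = 8 + (210 + 70*O) = 218 + 70*O)
-213730 - F(1/(80 - 338), V(11, 12)) = -213730 - (218 + 70/(80 - 338)) = -213730 - (218 + 70/(-258)) = -213730 - (218 + 70*(-1/258)) = -213730 - (218 - 35/129) = -213730 - 1*28087/129 = -213730 - 28087/129 = -27599257/129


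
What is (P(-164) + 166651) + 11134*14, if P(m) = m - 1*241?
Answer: 322122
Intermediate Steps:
P(m) = -241 + m (P(m) = m - 241 = -241 + m)
(P(-164) + 166651) + 11134*14 = ((-241 - 164) + 166651) + 11134*14 = (-405 + 166651) + 155876 = 166246 + 155876 = 322122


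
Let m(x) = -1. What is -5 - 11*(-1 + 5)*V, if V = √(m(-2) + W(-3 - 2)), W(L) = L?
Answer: -5 - 44*I*√6 ≈ -5.0 - 107.78*I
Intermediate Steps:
V = I*√6 (V = √(-1 + (-3 - 2)) = √(-1 - 5) = √(-6) = I*√6 ≈ 2.4495*I)
-5 - 11*(-1 + 5)*V = -5 - 11*(-1 + 5)*I*√6 = -5 - 44*I*√6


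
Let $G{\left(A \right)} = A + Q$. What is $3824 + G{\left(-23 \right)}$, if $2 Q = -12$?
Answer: $3795$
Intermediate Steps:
$Q = -6$ ($Q = \frac{1}{2} \left(-12\right) = -6$)
$G{\left(A \right)} = -6 + A$ ($G{\left(A \right)} = A - 6 = -6 + A$)
$3824 + G{\left(-23 \right)} = 3824 - 29 = 3795$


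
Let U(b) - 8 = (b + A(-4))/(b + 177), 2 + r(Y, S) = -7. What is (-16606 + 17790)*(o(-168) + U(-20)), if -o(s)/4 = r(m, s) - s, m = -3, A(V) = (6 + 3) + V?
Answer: -116755424/157 ≈ -7.4367e+5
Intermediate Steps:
A(V) = 9 + V
r(Y, S) = -9 (r(Y, S) = -2 - 7 = -9)
o(s) = 36 + 4*s (o(s) = -4*(-9 - s) = 36 + 4*s)
U(b) = 8 + (5 + b)/(177 + b) (U(b) = 8 + (b + (9 - 4))/(b + 177) = 8 + (b + 5)/(177 + b) = 8 + (5 + b)/(177 + b))
(-16606 + 17790)*(o(-168) + U(-20)) = (-16606 + 17790)*((36 + 4*(-168)) + (1421 + 9*(-20))/(177 - 20)) = 1184*((36 - 672) + (1421 - 180)/157) = 1184*(-636 + (1/157)*1241) = 1184*(-636 + 1241/157) = 1184*(-98611/157) = -116755424/157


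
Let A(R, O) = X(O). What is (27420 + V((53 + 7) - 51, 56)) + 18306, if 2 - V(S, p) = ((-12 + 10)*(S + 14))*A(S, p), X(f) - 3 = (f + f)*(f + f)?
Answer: 622890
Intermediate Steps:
X(f) = 3 + 4*f**2 (X(f) = 3 + (f + f)*(f + f) = 3 + (2*f)*(2*f) = 3 + 4*f**2)
A(R, O) = 3 + 4*O**2
V(S, p) = 2 - (-28 - 2*S)*(3 + 4*p**2) (V(S, p) = 2 - (-12 + 10)*(S + 14)*(3 + 4*p**2) = 2 - (-2*(14 + S))*(3 + 4*p**2) = 2 - (-28 - 2*S)*(3 + 4*p**2))
(27420 + V((53 + 7) - 51, 56)) + 18306 = (27420 + (86 + 112*56**2 + 2*((53 + 7) - 51)*(3 + 4*56**2))) + 18306 = (27420 + (86 + 112*3136 + 2*(60 - 51)*(3 + 4*3136))) + 18306 = (27420 + (86 + 351232 + 2*9*(3 + 12544))) + 18306 = (27420 + (86 + 351232 + 2*9*12547)) + 18306 = (27420 + (86 + 351232 + 225846)) + 18306 = (27420 + 577164) + 18306 = 604584 + 18306 = 622890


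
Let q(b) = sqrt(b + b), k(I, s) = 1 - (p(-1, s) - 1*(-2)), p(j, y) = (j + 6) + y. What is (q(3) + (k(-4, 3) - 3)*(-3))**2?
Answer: (36 + sqrt(6))**2 ≈ 1478.4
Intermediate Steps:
p(j, y) = 6 + j + y (p(j, y) = (6 + j) + y = 6 + j + y)
k(I, s) = -6 - s (k(I, s) = 1 - ((6 - 1 + s) - 1*(-2)) = 1 - ((5 + s) + 2) = 1 - (7 + s) = 1 + (-7 - s) = -6 - s)
q(b) = sqrt(2)*sqrt(b) (q(b) = sqrt(2*b) = sqrt(2)*sqrt(b))
(q(3) + (k(-4, 3) - 3)*(-3))**2 = (sqrt(2)*sqrt(3) + ((-6 - 1*3) - 3)*(-3))**2 = (sqrt(6) + ((-6 - 3) - 3)*(-3))**2 = (sqrt(6) + (-9 - 3)*(-3))**2 = (sqrt(6) - 12*(-3))**2 = (sqrt(6) + 36)**2 = (36 + sqrt(6))**2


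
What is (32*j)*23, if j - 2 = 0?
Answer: 1472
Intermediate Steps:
j = 2 (j = 2 + 0 = 2)
(32*j)*23 = (32*2)*23 = 64*23 = 1472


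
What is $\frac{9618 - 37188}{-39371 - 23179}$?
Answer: $\frac{919}{2085} \approx 0.44077$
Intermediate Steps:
$\frac{9618 - 37188}{-39371 - 23179} = - \frac{27570}{-39371 - 23179} = - \frac{27570}{-62550} = \left(-27570\right) \left(- \frac{1}{62550}\right) = \frac{919}{2085}$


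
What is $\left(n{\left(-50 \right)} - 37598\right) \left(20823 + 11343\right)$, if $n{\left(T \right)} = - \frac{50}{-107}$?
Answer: $- \frac{129401759376}{107} \approx -1.2094 \cdot 10^{9}$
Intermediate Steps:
$n{\left(T \right)} = \frac{50}{107}$ ($n{\left(T \right)} = \left(-50\right) \left(- \frac{1}{107}\right) = \frac{50}{107}$)
$\left(n{\left(-50 \right)} - 37598\right) \left(20823 + 11343\right) = \left(\frac{50}{107} - 37598\right) \left(20823 + 11343\right) = \left(- \frac{4022936}{107}\right) 32166 = - \frac{129401759376}{107}$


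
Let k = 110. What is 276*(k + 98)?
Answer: 57408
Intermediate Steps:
276*(k + 98) = 276*(110 + 98) = 276*208 = 57408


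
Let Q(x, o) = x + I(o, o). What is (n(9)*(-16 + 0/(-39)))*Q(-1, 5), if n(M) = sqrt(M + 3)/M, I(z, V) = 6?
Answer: -160*sqrt(3)/9 ≈ -30.792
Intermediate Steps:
Q(x, o) = 6 + x (Q(x, o) = x + 6 = 6 + x)
n(M) = sqrt(3 + M)/M
(n(9)*(-16 + 0/(-39)))*Q(-1, 5) = ((sqrt(3 + 9)/9)*(-16 + 0/(-39)))*(6 - 1) = ((sqrt(12)/9)*(-16 + 0*(-1/39)))*5 = (((2*sqrt(3))/9)*(-16 + 0))*5 = ((2*sqrt(3)/9)*(-16))*5 = -32*sqrt(3)/9*5 = -160*sqrt(3)/9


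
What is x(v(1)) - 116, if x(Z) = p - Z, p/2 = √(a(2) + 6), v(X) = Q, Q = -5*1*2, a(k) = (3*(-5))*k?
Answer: -106 + 4*I*√6 ≈ -106.0 + 9.798*I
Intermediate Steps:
a(k) = -15*k
Q = -10 (Q = -5*2 = -10)
v(X) = -10
p = 4*I*√6 (p = 2*√(-15*2 + 6) = 2*√(-30 + 6) = 2*√(-24) = 2*(2*I*√6) = 4*I*√6 ≈ 9.798*I)
x(Z) = -Z + 4*I*√6 (x(Z) = 4*I*√6 - Z = -Z + 4*I*√6)
x(v(1)) - 116 = (-1*(-10) + 4*I*√6) - 116 = (10 + 4*I*√6) - 116 = -106 + 4*I*√6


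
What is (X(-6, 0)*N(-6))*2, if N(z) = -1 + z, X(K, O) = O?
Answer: 0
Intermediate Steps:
(X(-6, 0)*N(-6))*2 = (0*(-1 - 6))*2 = (0*(-7))*2 = 0*2 = 0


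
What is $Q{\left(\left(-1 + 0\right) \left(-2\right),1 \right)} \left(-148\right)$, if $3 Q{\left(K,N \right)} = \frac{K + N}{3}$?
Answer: $- \frac{148}{3} \approx -49.333$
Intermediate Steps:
$Q{\left(K,N \right)} = \frac{K}{9} + \frac{N}{9}$ ($Q{\left(K,N \right)} = \frac{\left(K + N\right) \frac{1}{3}}{3} = \frac{\frac{K}{3} + \frac{N}{3}}{3} = \frac{K}{9} + \frac{N}{9}$)
$Q{\left(\left(-1 + 0\right) \left(-2\right),1 \right)} \left(-148\right) = \left(\frac{\left(-1 + 0\right) \left(-2\right)}{9} + \frac{1}{9} \cdot 1\right) \left(-148\right) = \left(\frac{\left(-1\right) \left(-2\right)}{9} + \frac{1}{9}\right) \left(-148\right) = \left(\frac{1}{9} \cdot 2 + \frac{1}{9}\right) \left(-148\right) = \left(\frac{2}{9} + \frac{1}{9}\right) \left(-148\right) = \frac{1}{3} \left(-148\right) = - \frac{148}{3}$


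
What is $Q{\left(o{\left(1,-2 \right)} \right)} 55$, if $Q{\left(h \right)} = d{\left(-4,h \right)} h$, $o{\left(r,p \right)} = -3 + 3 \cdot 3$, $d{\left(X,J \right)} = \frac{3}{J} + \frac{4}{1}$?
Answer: $1485$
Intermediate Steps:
$d{\left(X,J \right)} = 4 + \frac{3}{J}$ ($d{\left(X,J \right)} = \frac{3}{J} + 4 \cdot 1 = \frac{3}{J} + 4 = 4 + \frac{3}{J}$)
$o{\left(r,p \right)} = 6$ ($o{\left(r,p \right)} = -3 + 9 = 6$)
$Q{\left(h \right)} = h \left(4 + \frac{3}{h}\right)$ ($Q{\left(h \right)} = \left(4 + \frac{3}{h}\right) h = h \left(4 + \frac{3}{h}\right)$)
$Q{\left(o{\left(1,-2 \right)} \right)} 55 = \left(3 + 4 \cdot 6\right) 55 = \left(3 + 24\right) 55 = 27 \cdot 55 = 1485$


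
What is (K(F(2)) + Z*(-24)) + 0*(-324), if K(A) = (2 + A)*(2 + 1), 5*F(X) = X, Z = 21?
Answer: -2484/5 ≈ -496.80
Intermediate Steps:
F(X) = X/5
K(A) = 6 + 3*A (K(A) = (2 + A)*3 = 6 + 3*A)
(K(F(2)) + Z*(-24)) + 0*(-324) = ((6 + 3*((⅕)*2)) + 21*(-24)) + 0*(-324) = ((6 + 3*(⅖)) - 504) + 0 = ((6 + 6/5) - 504) + 0 = (36/5 - 504) + 0 = -2484/5 + 0 = -2484/5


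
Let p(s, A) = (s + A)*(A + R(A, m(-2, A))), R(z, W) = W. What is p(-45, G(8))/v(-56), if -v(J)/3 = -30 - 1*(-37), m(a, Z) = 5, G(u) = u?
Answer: 481/21 ≈ 22.905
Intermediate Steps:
v(J) = -21 (v(J) = -3*(-30 - 1*(-37)) = -3*(-30 + 37) = -3*7 = -21)
p(s, A) = (5 + A)*(A + s) (p(s, A) = (s + A)*(A + 5) = (A + s)*(5 + A) = (5 + A)*(A + s))
p(-45, G(8))/v(-56) = (8**2 + 5*8 + 5*(-45) + 8*(-45))/(-21) = (64 + 40 - 225 - 360)*(-1/21) = -481*(-1/21) = 481/21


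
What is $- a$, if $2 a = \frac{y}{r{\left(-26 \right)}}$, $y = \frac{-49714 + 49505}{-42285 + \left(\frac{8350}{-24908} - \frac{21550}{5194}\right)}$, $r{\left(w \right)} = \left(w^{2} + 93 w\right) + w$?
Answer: $\frac{259988267}{186016773877080} \approx 1.3977 \cdot 10^{-6}$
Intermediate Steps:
$r{\left(w \right)} = w^{2} + 94 w$
$y = \frac{6759694942}{1367770396155}$ ($y = - \frac{209}{-42285 + \left(8350 \left(- \frac{1}{24908}\right) - \frac{10775}{2597}\right)} = - \frac{209}{-42285 - \frac{145034325}{32343038}} = - \frac{209}{- \frac{1367770396155}{32343038}} = \left(-209\right) \left(- \frac{32343038}{1367770396155}\right) = \frac{6759694942}{1367770396155} \approx 0.0049421$)
$a = - \frac{259988267}{186016773877080}$ ($a = \frac{\frac{6759694942}{1367770396155} \frac{1}{\left(-26\right) \left(94 - 26\right)}}{2} = \frac{\frac{6759694942}{1367770396155} \frac{1}{\left(-26\right) 68}}{2} = \frac{\frac{6759694942}{1367770396155} \frac{1}{-1768}}{2} = \frac{\frac{6759694942}{1367770396155} \left(- \frac{1}{1768}\right)}{2} = \frac{1}{2} \left(- \frac{259988267}{93008386938540}\right) = - \frac{259988267}{186016773877080} \approx -1.3977 \cdot 10^{-6}$)
$- a = \left(-1\right) \left(- \frac{259988267}{186016773877080}\right) = \frac{259988267}{186016773877080}$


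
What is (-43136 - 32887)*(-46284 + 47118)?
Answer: -63403182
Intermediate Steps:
(-43136 - 32887)*(-46284 + 47118) = -76023*834 = -63403182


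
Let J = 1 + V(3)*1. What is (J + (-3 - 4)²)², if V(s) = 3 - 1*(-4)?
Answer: 3249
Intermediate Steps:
V(s) = 7 (V(s) = 3 + 4 = 7)
J = 8 (J = 1 + 7*1 = 1 + 7 = 8)
(J + (-3 - 4)²)² = (8 + (-3 - 4)²)² = (8 + (-7)²)² = (8 + 49)² = 57² = 3249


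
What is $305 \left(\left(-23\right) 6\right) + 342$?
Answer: $-41748$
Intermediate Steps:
$305 \left(\left(-23\right) 6\right) + 342 = 305 \left(-138\right) + 342 = -42090 + 342 = -41748$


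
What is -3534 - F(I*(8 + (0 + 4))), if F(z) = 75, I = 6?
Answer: -3609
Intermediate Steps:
-3534 - F(I*(8 + (0 + 4))) = -3534 - 1*75 = -3534 - 75 = -3609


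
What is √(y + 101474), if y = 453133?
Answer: 9*√6847 ≈ 744.72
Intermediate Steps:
√(y + 101474) = √(453133 + 101474) = √554607 = 9*√6847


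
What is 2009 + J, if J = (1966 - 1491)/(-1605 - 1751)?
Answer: 6741729/3356 ≈ 2008.9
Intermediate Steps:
J = -475/3356 (J = 475/(-3356) = 475*(-1/3356) = -475/3356 ≈ -0.14154)
2009 + J = 2009 - 475/3356 = 6741729/3356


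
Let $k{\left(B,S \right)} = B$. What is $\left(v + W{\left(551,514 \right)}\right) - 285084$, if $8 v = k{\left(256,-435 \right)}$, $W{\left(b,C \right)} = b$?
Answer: $-284501$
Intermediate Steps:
$v = 32$ ($v = \frac{1}{8} \cdot 256 = 32$)
$\left(v + W{\left(551,514 \right)}\right) - 285084 = \left(32 + 551\right) - 285084 = 583 - 285084 = -284501$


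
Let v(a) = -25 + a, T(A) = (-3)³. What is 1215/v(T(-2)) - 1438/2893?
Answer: -3589771/150436 ≈ -23.862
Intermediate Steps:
T(A) = -27
1215/v(T(-2)) - 1438/2893 = 1215/(-25 - 27) - 1438/2893 = 1215/(-52) - 1438*1/2893 = 1215*(-1/52) - 1438/2893 = -1215/52 - 1438/2893 = -3589771/150436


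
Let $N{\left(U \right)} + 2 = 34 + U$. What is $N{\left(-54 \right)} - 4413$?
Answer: $-4435$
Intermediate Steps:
$N{\left(U \right)} = 32 + U$ ($N{\left(U \right)} = -2 + \left(34 + U\right) = 32 + U$)
$N{\left(-54 \right)} - 4413 = \left(32 - 54\right) - 4413 = -22 - 4413 = -4435$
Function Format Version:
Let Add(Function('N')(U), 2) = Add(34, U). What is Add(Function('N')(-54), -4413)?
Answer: -4435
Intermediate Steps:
Function('N')(U) = Add(32, U) (Function('N')(U) = Add(-2, Add(34, U)) = Add(32, U))
Add(Function('N')(-54), -4413) = Add(Add(32, -54), -4413) = Add(-22, -4413) = -4435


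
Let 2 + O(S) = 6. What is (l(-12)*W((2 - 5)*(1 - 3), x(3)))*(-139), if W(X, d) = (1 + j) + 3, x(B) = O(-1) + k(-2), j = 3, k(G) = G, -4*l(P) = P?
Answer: -2919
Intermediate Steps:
l(P) = -P/4
O(S) = 4 (O(S) = -2 + 6 = 4)
x(B) = 2 (x(B) = 4 - 2 = 2)
W(X, d) = 7 (W(X, d) = (1 + 3) + 3 = 4 + 3 = 7)
(l(-12)*W((2 - 5)*(1 - 3), x(3)))*(-139) = (-¼*(-12)*7)*(-139) = (3*7)*(-139) = 21*(-139) = -2919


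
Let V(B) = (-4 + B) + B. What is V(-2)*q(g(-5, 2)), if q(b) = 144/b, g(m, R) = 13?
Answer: -1152/13 ≈ -88.615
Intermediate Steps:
V(B) = -4 + 2*B
V(-2)*q(g(-5, 2)) = (-4 + 2*(-2))*(144/13) = (-4 - 4)*(144*(1/13)) = -8*144/13 = -1152/13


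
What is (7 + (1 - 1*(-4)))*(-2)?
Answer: -24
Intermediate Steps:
(7 + (1 - 1*(-4)))*(-2) = (7 + (1 + 4))*(-2) = (7 + 5)*(-2) = 12*(-2) = -24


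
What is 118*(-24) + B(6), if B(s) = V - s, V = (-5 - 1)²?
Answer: -2802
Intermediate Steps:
V = 36 (V = (-6)² = 36)
B(s) = 36 - s
118*(-24) + B(6) = 118*(-24) + (36 - 1*6) = -2832 + (36 - 6) = -2832 + 30 = -2802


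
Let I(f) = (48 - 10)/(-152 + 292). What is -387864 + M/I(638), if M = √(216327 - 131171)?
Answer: -387864 + 140*√21289/19 ≈ -3.8679e+5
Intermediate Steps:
I(f) = 19/70 (I(f) = 38/140 = 38*(1/140) = 19/70)
M = 2*√21289 (M = √85156 = 2*√21289 ≈ 291.81)
-387864 + M/I(638) = -387864 + (2*√21289)/(19/70) = -387864 + (2*√21289)*(70/19) = -387864 + 140*√21289/19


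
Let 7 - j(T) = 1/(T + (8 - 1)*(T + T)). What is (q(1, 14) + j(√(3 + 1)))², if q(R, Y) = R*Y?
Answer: 395641/900 ≈ 439.60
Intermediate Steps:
j(T) = 7 - 1/(15*T) (j(T) = 7 - 1/(T + (8 - 1)*(T + T)) = 7 - 1/(T + 7*(2*T)) = 7 - 1/(T + 14*T) = 7 - 1/(15*T))
(q(1, 14) + j(√(3 + 1)))² = (1*14 + (7 - 1/(15*√(3 + 1))))² = (14 + (7 - 1/(15*(√4))))² = (14 + (7 - 1/15/2))² = (14 + (7 - 1/15*½))² = (14 + (7 - 1/30))² = (14 + 209/30)² = (629/30)² = 395641/900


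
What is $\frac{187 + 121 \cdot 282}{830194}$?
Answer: $\frac{34309}{830194} \approx 0.041326$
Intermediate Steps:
$\frac{187 + 121 \cdot 282}{830194} = \left(187 + 34122\right) \frac{1}{830194} = 34309 \cdot \frac{1}{830194} = \frac{34309}{830194}$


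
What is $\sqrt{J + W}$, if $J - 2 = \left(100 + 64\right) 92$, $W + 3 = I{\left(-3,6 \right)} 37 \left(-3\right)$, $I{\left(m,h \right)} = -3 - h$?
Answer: $\sqrt{16086} \approx 126.83$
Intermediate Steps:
$W = 996$ ($W = -3 + \left(-3 - 6\right) 37 \left(-3\right) = -3 + \left(-9\right) 37 \left(-3\right) = -3 - -999 = -3 + 999 = 996$)
$J = 15090$ ($J = 2 + \left(100 + 64\right) 92 = 2 + 164 \cdot 92 = 2 + 15088 = 15090$)
$\sqrt{J + W} = \sqrt{15090 + 996} = \sqrt{16086}$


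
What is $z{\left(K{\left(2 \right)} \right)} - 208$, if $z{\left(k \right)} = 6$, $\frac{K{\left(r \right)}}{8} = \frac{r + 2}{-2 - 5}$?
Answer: $-202$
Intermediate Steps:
$K{\left(r \right)} = - \frac{16}{7} - \frac{8 r}{7}$ ($K{\left(r \right)} = 8 \frac{r + 2}{-2 - 5} = 8 \frac{2 + r}{-7} = 8 \left(2 + r\right) \left(- \frac{1}{7}\right) = 8 \left(- \frac{2}{7} - \frac{r}{7}\right) = - \frac{16}{7} - \frac{8 r}{7}$)
$z{\left(K{\left(2 \right)} \right)} - 208 = 6 - 208 = -202$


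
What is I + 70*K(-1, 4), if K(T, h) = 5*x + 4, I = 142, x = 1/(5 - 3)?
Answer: 597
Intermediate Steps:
x = ½ (x = 1/2 = ½ ≈ 0.50000)
K(T, h) = 13/2 (K(T, h) = 5*(½) + 4 = 5/2 + 4 = 13/2)
I + 70*K(-1, 4) = 142 + 70*(13/2) = 142 + 455 = 597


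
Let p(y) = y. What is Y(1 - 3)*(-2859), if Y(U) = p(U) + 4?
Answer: -5718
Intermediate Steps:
Y(U) = 4 + U (Y(U) = U + 4 = 4 + U)
Y(1 - 3)*(-2859) = (4 + (1 - 3))*(-2859) = (4 - 2)*(-2859) = 2*(-2859) = -5718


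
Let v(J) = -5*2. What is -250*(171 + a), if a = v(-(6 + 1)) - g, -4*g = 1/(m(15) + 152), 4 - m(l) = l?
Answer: -11350625/282 ≈ -40250.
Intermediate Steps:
v(J) = -10
m(l) = 4 - l
g = -1/564 (g = -1/(4*((4 - 1*15) + 152)) = -1/(4*((4 - 15) + 152)) = -1/(4*(-11 + 152)) = -1/4/141 = -1/4*1/141 = -1/564 ≈ -0.0017731)
a = -5639/564 (a = -10 - 1*(-1/564) = -10 + 1/564 = -5639/564 ≈ -9.9982)
-250*(171 + a) = -250*(171 - 5639/564) = -250*90805/564 = -11350625/282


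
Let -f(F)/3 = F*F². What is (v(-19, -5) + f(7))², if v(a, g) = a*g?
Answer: 872356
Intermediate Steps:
f(F) = -3*F³ (f(F) = -3*F*F² = -3*F³)
(v(-19, -5) + f(7))² = (-19*(-5) - 3*7³)² = (95 - 3*343)² = (95 - 1029)² = (-934)² = 872356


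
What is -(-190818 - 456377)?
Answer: 647195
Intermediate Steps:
-(-190818 - 456377) = -1*(-647195) = 647195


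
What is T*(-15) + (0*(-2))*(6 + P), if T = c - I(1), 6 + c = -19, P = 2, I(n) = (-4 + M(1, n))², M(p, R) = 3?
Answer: 390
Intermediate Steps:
I(n) = 1 (I(n) = (-4 + 3)² = (-1)² = 1)
c = -25 (c = -6 - 19 = -25)
T = -26 (T = -25 - 1*1 = -25 - 1 = -26)
T*(-15) + (0*(-2))*(6 + P) = -26*(-15) + (0*(-2))*(6 + 2) = 390 + 0*8 = 390 + 0 = 390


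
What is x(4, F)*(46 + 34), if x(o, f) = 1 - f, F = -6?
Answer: 560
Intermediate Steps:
x(4, F)*(46 + 34) = (1 - 1*(-6))*(46 + 34) = (1 + 6)*80 = 7*80 = 560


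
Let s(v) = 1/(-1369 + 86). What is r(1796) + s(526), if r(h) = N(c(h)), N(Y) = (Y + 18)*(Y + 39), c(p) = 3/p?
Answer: 2905593476015/4138465328 ≈ 702.09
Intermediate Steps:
N(Y) = (18 + Y)*(39 + Y)
r(h) = 702 + 9/h² + 171/h (r(h) = 702 + (3/h)² + 57*(3/h) = 702 + 9/h² + 171/h)
s(v) = -1/1283 (s(v) = 1/(-1283) = -1/1283)
r(1796) + s(526) = (702 + 9/1796² + 171/1796) - 1/1283 = (702 + 9*(1/3225616) + 171*(1/1796)) - 1/1283 = (702 + 9/3225616 + 171/1796) - 1/1283 = 2264689557/3225616 - 1/1283 = 2905593476015/4138465328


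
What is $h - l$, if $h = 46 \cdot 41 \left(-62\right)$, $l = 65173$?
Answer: $-182105$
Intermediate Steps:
$h = -116932$ ($h = 1886 \left(-62\right) = -116932$)
$h - l = -116932 - 65173 = -182105$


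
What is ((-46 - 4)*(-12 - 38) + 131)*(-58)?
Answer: -152598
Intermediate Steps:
((-46 - 4)*(-12 - 38) + 131)*(-58) = (-50*(-50) + 131)*(-58) = (2500 + 131)*(-58) = 2631*(-58) = -152598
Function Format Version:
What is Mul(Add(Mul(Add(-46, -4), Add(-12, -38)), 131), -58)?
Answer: -152598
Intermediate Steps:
Mul(Add(Mul(Add(-46, -4), Add(-12, -38)), 131), -58) = Mul(Add(Mul(-50, -50), 131), -58) = Mul(Add(2500, 131), -58) = Mul(2631, -58) = -152598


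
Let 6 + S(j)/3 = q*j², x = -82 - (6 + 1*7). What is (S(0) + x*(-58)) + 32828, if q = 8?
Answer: 38320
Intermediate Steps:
x = -95 (x = -82 - (6 + 7) = -82 - 1*13 = -82 - 13 = -95)
S(j) = -18 + 24*j² (S(j) = -18 + 3*(8*j²) = -18 + 24*j²)
(S(0) + x*(-58)) + 32828 = ((-18 + 24*0²) - 95*(-58)) + 32828 = ((-18 + 24*0) + 5510) + 32828 = ((-18 + 0) + 5510) + 32828 = (-18 + 5510) + 32828 = 5492 + 32828 = 38320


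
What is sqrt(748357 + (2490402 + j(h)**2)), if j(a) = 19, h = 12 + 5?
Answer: 4*sqrt(202445) ≈ 1799.8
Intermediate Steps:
h = 17
sqrt(748357 + (2490402 + j(h)**2)) = sqrt(748357 + (2490402 + 19**2)) = sqrt(748357 + (2490402 + 361)) = sqrt(748357 + 2490763) = sqrt(3239120) = 4*sqrt(202445)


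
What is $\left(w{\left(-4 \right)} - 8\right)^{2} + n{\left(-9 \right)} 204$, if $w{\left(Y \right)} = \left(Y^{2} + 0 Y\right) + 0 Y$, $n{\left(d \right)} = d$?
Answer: $-1772$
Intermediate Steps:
$w{\left(Y \right)} = Y^{2}$ ($w{\left(Y \right)} = \left(Y^{2} + 0\right) + 0 = Y^{2} + 0 = Y^{2}$)
$\left(w{\left(-4 \right)} - 8\right)^{2} + n{\left(-9 \right)} 204 = \left(\left(-4\right)^{2} - 8\right)^{2} - 1836 = \left(16 - 8\right)^{2} - 1836 = 8^{2} - 1836 = 64 - 1836 = -1772$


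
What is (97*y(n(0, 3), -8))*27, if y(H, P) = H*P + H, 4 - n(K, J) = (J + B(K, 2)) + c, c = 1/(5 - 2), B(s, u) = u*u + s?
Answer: 61110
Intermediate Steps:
B(s, u) = s + u**2 (B(s, u) = u**2 + s = s + u**2)
c = 1/3 ≈ 0.33333
n(K, J) = -1/3 - J - K (n(K, J) = 4 - ((J + (K + 2**2)) + 1/3) = 4 - ((J + (K + 4)) + 1/3) = 4 - ((J + (4 + K)) + 1/3) = 4 - ((4 + J + K) + 1/3) = 4 - (13/3 + J + K) = 4 + (-13/3 - J - K) = -1/3 - J - K)
y(H, P) = H + H*P
(97*y(n(0, 3), -8))*27 = (97*((-1/3 - 1*3 - 1*0)*(1 - 8)))*27 = (97*((-1/3 - 3 + 0)*(-7)))*27 = (97*(-10/3*(-7)))*27 = (97*(70/3))*27 = (6790/3)*27 = 61110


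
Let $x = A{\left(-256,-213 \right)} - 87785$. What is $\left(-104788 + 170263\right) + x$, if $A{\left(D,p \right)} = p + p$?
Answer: $-22736$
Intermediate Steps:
$A{\left(D,p \right)} = 2 p$
$x = -88211$ ($x = 2 \left(-213\right) - 87785 = -426 - 87785 = -88211$)
$\left(-104788 + 170263\right) + x = \left(-104788 + 170263\right) - 88211 = 65475 - 88211 = -22736$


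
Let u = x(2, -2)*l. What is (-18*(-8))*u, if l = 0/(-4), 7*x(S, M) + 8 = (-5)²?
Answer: 0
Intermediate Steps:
x(S, M) = 17/7 (x(S, M) = -8/7 + (⅐)*(-5)² = -8/7 + (⅐)*25 = -8/7 + 25/7 = 17/7)
l = 0 (l = 0*(-¼) = 0)
u = 0 (u = (17/7)*0 = 0)
(-18*(-8))*u = -18*(-8)*0 = 144*0 = 0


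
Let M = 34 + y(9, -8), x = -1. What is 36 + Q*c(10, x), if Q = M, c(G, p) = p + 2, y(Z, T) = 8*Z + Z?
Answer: 151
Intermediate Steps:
y(Z, T) = 9*Z
c(G, p) = 2 + p
M = 115 (M = 34 + 9*9 = 34 + 81 = 115)
Q = 115
36 + Q*c(10, x) = 36 + 115*(2 - 1) = 36 + 115*1 = 36 + 115 = 151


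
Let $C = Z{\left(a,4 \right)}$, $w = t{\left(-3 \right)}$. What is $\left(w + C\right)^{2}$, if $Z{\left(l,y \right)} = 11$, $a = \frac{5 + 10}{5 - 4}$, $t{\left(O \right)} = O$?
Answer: $64$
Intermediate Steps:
$a = 15$ ($a = \frac{15}{1} = 15 \cdot 1 = 15$)
$w = -3$
$C = 11$
$\left(w + C\right)^{2} = \left(-3 + 11\right)^{2} = 8^{2} = 64$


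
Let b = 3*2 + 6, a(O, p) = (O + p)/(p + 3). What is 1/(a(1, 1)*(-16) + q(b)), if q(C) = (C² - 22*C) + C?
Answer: -1/116 ≈ -0.0086207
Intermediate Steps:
a(O, p) = (O + p)/(3 + p)
b = 12 (b = 6 + 6 = 12)
q(C) = C² - 21*C
1/(a(1, 1)*(-16) + q(b)) = 1/(((1 + 1)/(3 + 1))*(-16) + 12*(-21 + 12)) = 1/((2/4)*(-16) + 12*(-9)) = 1/(((¼)*2)*(-16) - 108) = 1/((½)*(-16) - 108) = 1/(-8 - 108) = 1/(-116) = -1/116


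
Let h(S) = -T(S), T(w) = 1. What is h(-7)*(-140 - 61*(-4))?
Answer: -104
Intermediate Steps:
h(S) = -1 (h(S) = -1*1 = -1)
h(-7)*(-140 - 61*(-4)) = -(-140 - 61*(-4)) = -(-140 + 244) = -1*104 = -104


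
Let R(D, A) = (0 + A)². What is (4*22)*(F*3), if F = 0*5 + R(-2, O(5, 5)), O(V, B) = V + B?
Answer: 26400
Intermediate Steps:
O(V, B) = B + V
R(D, A) = A²
F = 100 (F = 0*5 + (5 + 5)² = 0 + 10² = 0 + 100 = 100)
(4*22)*(F*3) = (4*22)*(100*3) = 88*300 = 26400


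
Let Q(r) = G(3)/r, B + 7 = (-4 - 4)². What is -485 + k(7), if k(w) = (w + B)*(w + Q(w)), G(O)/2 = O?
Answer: 125/7 ≈ 17.857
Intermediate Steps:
G(O) = 2*O
B = 57 (B = -7 + (-4 - 4)² = -7 + (-8)² = -7 + 64 = 57)
Q(r) = 6/r (Q(r) = (2*3)/r = 6/r)
k(w) = (57 + w)*(w + 6/w) (k(w) = (w + 57)*(w + 6/w) = (57 + w)*(w + 6/w))
-485 + k(7) = -485 + (6 + 7² + 57*7 + 342/7) = -485 + (6 + 49 + 399 + 342*(⅐)) = -485 + (6 + 49 + 399 + 342/7) = -485 + 3520/7 = 125/7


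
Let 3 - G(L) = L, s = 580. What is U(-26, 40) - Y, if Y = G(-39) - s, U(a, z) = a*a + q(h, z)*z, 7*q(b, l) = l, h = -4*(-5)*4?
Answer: 10098/7 ≈ 1442.6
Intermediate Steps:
G(L) = 3 - L
h = 80 (h = 20*4 = 80)
q(b, l) = l/7
U(a, z) = a² + z²/7 (U(a, z) = a*a + (z/7)*z = a² + z²/7)
Y = -538 (Y = (3 - 1*(-39)) - 1*580 = (3 + 39) - 580 = 42 - 580 = -538)
U(-26, 40) - Y = ((-26)² + (⅐)*40²) - 1*(-538) = (676 + (⅐)*1600) + 538 = (676 + 1600/7) + 538 = 6332/7 + 538 = 10098/7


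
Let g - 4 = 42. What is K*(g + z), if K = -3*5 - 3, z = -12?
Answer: -612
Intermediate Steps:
K = -18 (K = -15 - 3 = -18)
g = 46 (g = 4 + 42 = 46)
K*(g + z) = -18*(46 - 12) = -18*34 = -612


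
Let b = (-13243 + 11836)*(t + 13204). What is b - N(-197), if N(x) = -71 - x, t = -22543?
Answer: 13139847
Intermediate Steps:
b = 13139973 (b = (-13243 + 11836)*(-22543 + 13204) = -1407*(-9339) = 13139973)
b - N(-197) = 13139973 - (-71 - 1*(-197)) = 13139973 - (-71 + 197) = 13139973 - 1*126 = 13139973 - 126 = 13139847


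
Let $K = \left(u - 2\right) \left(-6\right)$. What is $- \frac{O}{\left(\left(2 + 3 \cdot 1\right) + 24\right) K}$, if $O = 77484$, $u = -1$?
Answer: $- \frac{12914}{87} \approx -148.44$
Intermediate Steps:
$K = 18$ ($K = \left(-1 - 2\right) \left(-6\right) = \left(-3\right) \left(-6\right) = 18$)
$- \frac{O}{\left(\left(2 + 3 \cdot 1\right) + 24\right) K} = - \frac{77484}{\left(\left(2 + 3 \cdot 1\right) + 24\right) 18} = - \frac{77484}{\left(\left(2 + 3\right) + 24\right) 18} = - \frac{77484}{\left(5 + 24\right) 18} = - \frac{77484}{29 \cdot 18} = - \frac{77484}{522} = \left(-1\right) \frac{12914}{87} = - \frac{12914}{87}$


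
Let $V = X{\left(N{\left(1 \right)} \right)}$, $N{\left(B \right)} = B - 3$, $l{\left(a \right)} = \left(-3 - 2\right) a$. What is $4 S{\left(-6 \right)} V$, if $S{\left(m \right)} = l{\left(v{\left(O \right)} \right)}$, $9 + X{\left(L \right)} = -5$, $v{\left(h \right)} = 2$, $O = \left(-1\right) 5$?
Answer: $560$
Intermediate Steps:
$O = -5$
$l{\left(a \right)} = - 5 a$
$N{\left(B \right)} = -3 + B$
$X{\left(L \right)} = -14$ ($X{\left(L \right)} = -9 - 5 = -14$)
$S{\left(m \right)} = -10$ ($S{\left(m \right)} = \left(-5\right) 2 = -10$)
$V = -14$
$4 S{\left(-6 \right)} V = 4 \left(-10\right) \left(-14\right) = \left(-40\right) \left(-14\right) = 560$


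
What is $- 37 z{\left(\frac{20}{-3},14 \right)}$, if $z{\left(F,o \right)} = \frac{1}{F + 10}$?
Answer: $- \frac{111}{10} \approx -11.1$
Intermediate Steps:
$z{\left(F,o \right)} = \frac{1}{10 + F}$
$- 37 z{\left(\frac{20}{-3},14 \right)} = - \frac{37}{10 + \frac{20}{-3}} = - \frac{37}{10 + 20 \left(- \frac{1}{3}\right)} = - \frac{37}{10 - \frac{20}{3}} = - \frac{37}{\frac{10}{3}} = \left(-37\right) \frac{3}{10} = - \frac{111}{10}$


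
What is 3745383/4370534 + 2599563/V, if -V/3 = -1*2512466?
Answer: 12544968571/10438039997 ≈ 1.2019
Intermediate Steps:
V = 7537398 (V = -(-3)*2512466 = -3*(-2512466) = 7537398)
3745383/4370534 + 2599563/V = 3745383/4370534 + 2599563/7537398 = 3745383*(1/4370534) + 2599563*(1/7537398) = 14241/16618 + 866521/2512466 = 12544968571/10438039997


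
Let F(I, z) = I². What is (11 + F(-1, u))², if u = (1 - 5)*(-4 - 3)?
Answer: 144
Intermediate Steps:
u = 28 (u = -4*(-7) = 28)
(11 + F(-1, u))² = (11 + (-1)²)² = (11 + 1)² = 12² = 144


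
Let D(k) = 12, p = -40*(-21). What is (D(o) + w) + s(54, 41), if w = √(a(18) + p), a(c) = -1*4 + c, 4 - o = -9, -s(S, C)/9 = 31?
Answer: -267 + √854 ≈ -237.78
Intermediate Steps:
p = 840
s(S, C) = -279 (s(S, C) = -9*31 = -279)
o = 13 (o = 4 - 1*(-9) = 4 + 9 = 13)
a(c) = -4 + c
w = √854 (w = √((-4 + 18) + 840) = √(14 + 840) = √854 ≈ 29.223)
(D(o) + w) + s(54, 41) = (12 + √854) - 279 = -267 + √854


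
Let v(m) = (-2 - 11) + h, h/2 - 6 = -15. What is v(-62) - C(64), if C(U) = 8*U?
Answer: -543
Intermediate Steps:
h = -18 (h = 12 + 2*(-15) = 12 - 30 = -18)
v(m) = -31 (v(m) = (-2 - 11) - 18 = -13 - 18 = -31)
v(-62) - C(64) = -31 - 8*64 = -31 - 1*512 = -31 - 512 = -543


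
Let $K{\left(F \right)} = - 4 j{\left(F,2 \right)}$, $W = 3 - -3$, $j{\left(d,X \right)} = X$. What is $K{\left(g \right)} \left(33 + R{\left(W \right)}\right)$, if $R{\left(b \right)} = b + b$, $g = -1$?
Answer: $-360$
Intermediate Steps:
$W = 6$ ($W = 3 + 3 = 6$)
$K{\left(F \right)} = -8$ ($K{\left(F \right)} = \left(-4\right) 2 = -8$)
$R{\left(b \right)} = 2 b$
$K{\left(g \right)} \left(33 + R{\left(W \right)}\right) = - 8 \left(33 + 2 \cdot 6\right) = - 8 \left(33 + 12\right) = \left(-8\right) 45 = -360$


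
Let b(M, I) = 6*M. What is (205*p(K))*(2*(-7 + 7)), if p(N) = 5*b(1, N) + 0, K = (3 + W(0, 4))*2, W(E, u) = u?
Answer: 0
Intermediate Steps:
K = 14 (K = (3 + 4)*2 = 7*2 = 14)
p(N) = 30 (p(N) = 5*(6*1) + 0 = 5*6 + 0 = 30 + 0 = 30)
(205*p(K))*(2*(-7 + 7)) = (205*30)*(2*(-7 + 7)) = 6150*(2*0) = 6150*0 = 0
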